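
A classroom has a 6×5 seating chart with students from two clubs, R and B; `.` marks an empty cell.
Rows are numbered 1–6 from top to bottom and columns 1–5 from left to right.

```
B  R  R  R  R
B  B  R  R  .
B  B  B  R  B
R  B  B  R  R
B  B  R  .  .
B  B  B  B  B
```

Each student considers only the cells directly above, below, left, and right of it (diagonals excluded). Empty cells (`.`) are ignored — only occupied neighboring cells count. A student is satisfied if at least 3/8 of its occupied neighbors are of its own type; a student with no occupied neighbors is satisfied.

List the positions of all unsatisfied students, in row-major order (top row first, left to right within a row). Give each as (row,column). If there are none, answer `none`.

(1,2), (3,5), (4,1), (5,3)

Row 1: (1,1)B 1/2 ✓ · (1,2)R 1/3 ✗ · (1,3)R 3/3 ✓ · (1,4)R 3/3 ✓ · (1,5)R 1/1 ✓
Row 2: (2,1)B 3/3 ✓ · (2,2)B 2/4 ✓ · (2,3)R 2/4 ✓ · (2,4)R 3/3 ✓
Row 3: (3,1)B 2/3 ✓ · (3,2)B 4/4 ✓ · (3,3)B 2/4 ✓ · (3,4)R 2/4 ✓ · (3,5)B 0/2 ✗
Row 4: (4,1)R 0/3 ✗ · (4,2)B 3/4 ✓ · (4,3)B 2/4 ✓ · (4,4)R 2/3 ✓ · (4,5)R 1/2 ✓
Row 5: (5,1)B 2/3 ✓ · (5,2)B 3/4 ✓ · (5,3)R 0/3 ✗
Row 6: (6,1)B 2/2 ✓ · (6,2)B 3/3 ✓ · (6,3)B 2/3 ✓ · (6,4)B 2/2 ✓ · (6,5)B 1/1 ✓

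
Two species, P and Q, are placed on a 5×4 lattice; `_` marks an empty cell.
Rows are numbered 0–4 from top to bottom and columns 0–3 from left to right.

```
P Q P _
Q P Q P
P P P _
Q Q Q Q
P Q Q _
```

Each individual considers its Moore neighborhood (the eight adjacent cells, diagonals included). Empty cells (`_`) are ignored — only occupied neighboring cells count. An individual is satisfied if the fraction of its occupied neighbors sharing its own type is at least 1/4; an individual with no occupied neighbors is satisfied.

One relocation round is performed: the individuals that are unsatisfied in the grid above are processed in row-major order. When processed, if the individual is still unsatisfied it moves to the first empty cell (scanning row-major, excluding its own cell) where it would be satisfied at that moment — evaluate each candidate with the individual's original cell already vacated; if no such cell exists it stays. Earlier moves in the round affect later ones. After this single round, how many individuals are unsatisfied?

Initially unsatisfied (in order): (1,0), (1,2), (4,0).
  (1,0) → (0,3).
  (1,2): now satisfied by earlier moves; stays.
  (4,0) → (1,0).
Resulting grid:
P Q P Q
P P Q P
P P P _
Q Q Q Q
_ Q Q _
Unsatisfied now: (0,1).

1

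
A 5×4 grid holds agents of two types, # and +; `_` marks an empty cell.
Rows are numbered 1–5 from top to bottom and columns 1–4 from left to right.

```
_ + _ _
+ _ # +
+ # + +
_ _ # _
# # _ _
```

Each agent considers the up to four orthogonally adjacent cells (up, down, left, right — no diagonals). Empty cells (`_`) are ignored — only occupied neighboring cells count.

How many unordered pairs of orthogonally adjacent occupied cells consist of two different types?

5

Scan each occupied cell's neighbors to the right and below so each pair is counted once.
From row 2: 2 unlike of 4 pairs (running 2/4).
From row 3: 3 unlike of 4 pairs (running 5/8).
From row 5: 0 unlike of 1 pairs (running 5/9).
Total adjacent occupied pairs: 9; unlike-type pairs: 5.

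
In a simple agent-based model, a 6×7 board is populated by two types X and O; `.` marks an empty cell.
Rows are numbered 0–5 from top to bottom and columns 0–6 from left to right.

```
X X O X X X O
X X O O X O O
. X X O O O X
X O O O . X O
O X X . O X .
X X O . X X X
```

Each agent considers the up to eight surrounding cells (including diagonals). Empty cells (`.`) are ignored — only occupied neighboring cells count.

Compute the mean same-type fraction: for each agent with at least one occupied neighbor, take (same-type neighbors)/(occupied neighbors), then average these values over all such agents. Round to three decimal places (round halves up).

(0,0)X 3/3
(0,1)X 3/5
(0,2)O 2/5
(0,3)X 2/5
(0,4)X 3/5
(0,5)X 2/5
(0,6)O 2/3
(1,0)X 4/4
(1,1)X 5/7
(1,2)O 3/8
(1,3)O 4/8
(1,4)X 3/8
(1,5)O 4/8
(1,6)O 3/5
(2,1)X 4/7
(2,2)X 2/8
(2,3)O 5/7
(2,4)O 5/7
(2,5)O 4/7
(2,6)X 1/5
(3,0)X 2/4
(3,1)O 2/7
(3,2)O 3/7
(3,3)O 4/6
(3,5)X 2/6
(3,6)O 1/4
(4,0)O 1/5
(4,1)X 4/8
(4,2)X 2/6
(4,4)O 1/5
(4,5)X 4/6
(5,0)X 2/3
(5,1)X 3/5
(5,2)O 0/3
(5,4)X 2/3
(5,5)X 3/4
(5,6)X 2/2
Sum over 37 agents: 3/3 + 3/5 + 2/5 + 2/5 + 3/5 + 2/5 + 2/3 + 4/4 + 5/7 + 3/8 + 4/8 + 3/8 + 4/8 + 3/5 + 4/7 + 2/8 + 5/7 + 5/7 + 4/7 + 1/5 + 2/4 + 2/7 + 3/7 + 4/6 + 2/6 + 1/4 + 1/5 + 4/8 + 2/6 + 1/5 + 4/6 + 2/3 + 3/5 + 0/3 + 2/3 + 3/4 + 2/2 = 96/5; mean = 96/5 ÷ 37 = 96/185 = 0.518918… → 0.519.

0.519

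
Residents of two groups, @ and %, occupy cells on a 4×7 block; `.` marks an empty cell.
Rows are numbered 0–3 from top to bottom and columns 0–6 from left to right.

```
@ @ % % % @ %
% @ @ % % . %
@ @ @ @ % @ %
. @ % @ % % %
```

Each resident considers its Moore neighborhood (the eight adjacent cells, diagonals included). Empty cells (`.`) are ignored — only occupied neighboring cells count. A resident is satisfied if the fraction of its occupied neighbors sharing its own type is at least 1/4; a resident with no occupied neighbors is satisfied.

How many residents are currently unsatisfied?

4

(0,0)@ 2/3 ok
(0,1)@ 3/5 ok
(0,2)% 2/5 ok
(0,3)% 4/5 ok
(0,4)% 3/4 ok
(0,5)@ 0/4 unhappy
(0,6)% 1/2 ok
(1,0)% 0/5 unhappy
(1,1)@ 6/8 ok
(1,2)@ 5/8 ok
(1,3)% 5/8 ok
(1,4)% 4/7 ok
(1,6)% 2/4 ok
(2,0)@ 3/4 ok
(2,1)@ 5/7 ok
(2,2)@ 6/8 ok
(2,3)@ 3/8 ok
(2,4)% 4/7 ok
(2,5)@ 0/7 unhappy
(2,6)% 3/4 ok
(3,1)@ 3/4 ok
(3,2)% 0/5 unhappy
(3,3)@ 2/5 ok
(3,4)% 2/5 ok
(3,5)% 4/5 ok
(3,6)% 2/3 ok
Unsatisfied: (0,5), (1,0), (2,5), (3,2) — 4 in total.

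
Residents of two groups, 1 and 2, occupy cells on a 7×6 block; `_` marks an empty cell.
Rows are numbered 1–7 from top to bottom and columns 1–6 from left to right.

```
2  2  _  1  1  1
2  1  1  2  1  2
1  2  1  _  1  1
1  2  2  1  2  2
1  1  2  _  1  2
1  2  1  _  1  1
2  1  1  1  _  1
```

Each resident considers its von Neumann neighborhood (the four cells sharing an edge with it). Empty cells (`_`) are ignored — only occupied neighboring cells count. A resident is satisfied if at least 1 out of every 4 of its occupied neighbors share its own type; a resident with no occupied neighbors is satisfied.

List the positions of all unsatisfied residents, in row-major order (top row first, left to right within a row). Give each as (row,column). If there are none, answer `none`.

(1,1)2 2/2 ✓
(1,2)2 1/2 ✓
(1,4)1 1/2 ✓
(1,5)1 3/3 ✓
(1,6)1 1/2 ✓
(2,1)2 1/3 ✓
(2,2)1 1/4 ✓
(2,3)1 2/3 ✓
(2,4)2 0/3 ✗
(2,5)1 2/4 ✓
(2,6)2 0/3 ✗
(3,1)1 1/3 ✓
(3,2)2 1/4 ✓
(3,3)1 1/3 ✓
(3,5)1 2/3 ✓
(3,6)1 1/3 ✓
(4,1)1 2/3 ✓
(4,2)2 2/4 ✓
(4,3)2 2/4 ✓
(4,4)1 0/2 ✗
(4,5)2 1/4 ✓
(4,6)2 2/3 ✓
(5,1)1 3/3 ✓
(5,2)1 1/4 ✓
(5,3)2 1/3 ✓
(5,5)1 1/3 ✓
(5,6)2 1/3 ✓
(6,1)1 1/3 ✓
(6,2)2 0/4 ✗
(6,3)1 1/3 ✓
(6,5)1 2/2 ✓
(6,6)1 2/3 ✓
(7,1)2 0/2 ✗
(7,2)1 1/3 ✓
(7,3)1 3/3 ✓
(7,4)1 1/1 ✓
(7,6)1 1/1 ✓

(2,4), (2,6), (4,4), (6,2), (7,1)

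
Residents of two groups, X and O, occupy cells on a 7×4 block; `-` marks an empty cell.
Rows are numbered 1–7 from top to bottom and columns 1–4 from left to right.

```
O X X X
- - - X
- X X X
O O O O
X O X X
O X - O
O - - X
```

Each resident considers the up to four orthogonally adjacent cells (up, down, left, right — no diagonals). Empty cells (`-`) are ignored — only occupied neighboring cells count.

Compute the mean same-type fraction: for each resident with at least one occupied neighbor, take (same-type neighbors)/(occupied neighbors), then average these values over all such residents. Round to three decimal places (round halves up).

Row 1: (1,1)O 0/1 · (1,2)X 1/2 · (1,3)X 2/2 · (1,4)X 2/2
Row 2: (2,4)X 2/2
Row 3: (3,2)X 1/2 · (3,3)X 2/3 · (3,4)X 2/3
Row 4: (4,1)O 1/2 · (4,2)O 3/4 · (4,3)O 2/4 · (4,4)O 1/3
Row 5: (5,1)X 0/3 · (5,2)O 1/4 · (5,3)X 1/3 · (5,4)X 1/3
Row 6: (6,1)O 1/3 · (6,2)X 0/2 · (6,4)O 0/2
Row 7: (7,1)O 1/1 · (7,4)X 0/1
Sum over 21 residents: 0/1 + 1/2 + 2/2 + 2/2 + 2/2 + 1/2 + 2/3 + 2/3 + 1/2 + 3/4 + 2/4 + 1/3 + 0/3 + 1/4 + 1/3 + 1/3 + 1/3 + 0/2 + 0/2 + 1/1 + 0/1 = 29/3; mean = 29/3 ÷ 21 = 29/63 = 0.460317… → 0.460.

0.460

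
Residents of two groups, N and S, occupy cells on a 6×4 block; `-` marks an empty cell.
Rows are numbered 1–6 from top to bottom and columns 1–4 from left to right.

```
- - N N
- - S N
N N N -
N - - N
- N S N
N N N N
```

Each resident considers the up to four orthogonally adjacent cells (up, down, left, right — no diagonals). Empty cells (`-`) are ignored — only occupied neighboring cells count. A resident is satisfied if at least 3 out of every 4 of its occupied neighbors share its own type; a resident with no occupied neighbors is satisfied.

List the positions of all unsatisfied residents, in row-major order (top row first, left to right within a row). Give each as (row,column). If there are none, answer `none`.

(1,3)N 1/2 not
(1,4)N 2/2 satisfied
(2,3)S 0/3 not
(2,4)N 1/2 not
(3,1)N 2/2 satisfied
(3,2)N 2/2 satisfied
(3,3)N 1/2 not
(4,1)N 1/1 satisfied
(4,4)N 1/1 satisfied
(5,2)N 1/2 not
(5,3)S 0/3 not
(5,4)N 2/3 not
(6,1)N 1/1 satisfied
(6,2)N 3/3 satisfied
(6,3)N 2/3 not
(6,4)N 2/2 satisfied

(1,3), (2,3), (2,4), (3,3), (5,2), (5,3), (5,4), (6,3)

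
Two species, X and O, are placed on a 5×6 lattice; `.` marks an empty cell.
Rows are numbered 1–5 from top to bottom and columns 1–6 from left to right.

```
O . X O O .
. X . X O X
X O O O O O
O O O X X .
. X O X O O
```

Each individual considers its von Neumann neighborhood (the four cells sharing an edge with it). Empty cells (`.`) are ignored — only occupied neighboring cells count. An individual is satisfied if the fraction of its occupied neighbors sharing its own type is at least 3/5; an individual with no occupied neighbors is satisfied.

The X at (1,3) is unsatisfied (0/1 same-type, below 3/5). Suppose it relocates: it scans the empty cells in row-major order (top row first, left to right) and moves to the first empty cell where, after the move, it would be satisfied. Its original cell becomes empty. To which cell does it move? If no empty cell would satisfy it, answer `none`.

Vacating (1,3). Empty cells in order:
  (1,2): 1/2 same-type → still unsatisfied.
  (1,6): 1/2 same-type → still unsatisfied.
  (2,1): 2/3 same-type → satisfied — stop here.

(2,1)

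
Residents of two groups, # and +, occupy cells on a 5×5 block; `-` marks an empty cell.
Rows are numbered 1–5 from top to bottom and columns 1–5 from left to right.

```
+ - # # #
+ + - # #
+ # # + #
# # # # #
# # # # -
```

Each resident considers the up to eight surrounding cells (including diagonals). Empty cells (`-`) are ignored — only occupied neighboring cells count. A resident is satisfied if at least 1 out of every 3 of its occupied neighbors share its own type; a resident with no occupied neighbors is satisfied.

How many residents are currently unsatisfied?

1

(1,1)+ 2/2 ✓
(1,3)# 2/3 ✓
(1,4)# 4/4 ✓
(1,5)# 3/3 ✓
(2,1)+ 3/4 ✓
(2,2)+ 3/6 ✓
(2,4)# 6/7 ✓
(2,5)# 4/5 ✓
(3,1)+ 2/5 ✓
(3,2)# 4/7 ✓
(3,3)# 5/7 ✓
(3,4)+ 0/7 ✗
(3,5)# 4/5 ✓
(4,1)# 4/5 ✓
(4,2)# 7/8 ✓
(4,3)# 7/8 ✓
(4,4)# 6/7 ✓
(4,5)# 3/4 ✓
(5,1)# 3/3 ✓
(5,2)# 5/5 ✓
(5,3)# 5/5 ✓
(5,4)# 4/4 ✓
Unsatisfied: (3,4) — 1 in total.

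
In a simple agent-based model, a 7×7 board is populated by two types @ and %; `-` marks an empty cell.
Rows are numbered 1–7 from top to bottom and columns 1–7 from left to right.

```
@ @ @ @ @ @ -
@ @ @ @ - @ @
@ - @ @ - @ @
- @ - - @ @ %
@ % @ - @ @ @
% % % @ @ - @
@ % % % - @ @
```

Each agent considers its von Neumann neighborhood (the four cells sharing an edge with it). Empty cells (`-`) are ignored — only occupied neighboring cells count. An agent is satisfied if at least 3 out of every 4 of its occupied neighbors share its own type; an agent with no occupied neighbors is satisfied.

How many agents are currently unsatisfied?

Row 1: (1,1)@ 2/2 ok · (1,2)@ 3/3 ok · (1,3)@ 3/3 ok · (1,4)@ 3/3 ok · (1,5)@ 2/2 ok · (1,6)@ 2/2 ok
Row 2: (2,1)@ 3/3 ok · (2,2)@ 3/3 ok · (2,3)@ 4/4 ok · (2,4)@ 3/3 ok · (2,6)@ 3/3 ok · (2,7)@ 2/2 ok
Row 3: (3,1)@ 1/1 ok · (3,3)@ 2/2 ok · (3,4)@ 2/2 ok · (3,6)@ 3/3 ok · (3,7)@ 2/3 unhappy
Row 4: (4,2)@ 0/1 unhappy · (4,5)@ 2/2 ok · (4,6)@ 3/4 ok · (4,7)% 0/3 unhappy
Row 5: (5,1)@ 0/2 unhappy · (5,2)% 1/4 unhappy · (5,3)@ 0/2 unhappy · (5,5)@ 3/3 ok · (5,6)@ 3/3 ok · (5,7)@ 2/3 unhappy
Row 6: (6,1)% 1/3 unhappy · (6,2)% 4/4 ok · (6,3)% 2/4 unhappy · (6,4)@ 1/3 unhappy · (6,5)@ 2/2 ok · (6,7)@ 2/2 ok
Row 7: (7,1)@ 0/2 unhappy · (7,2)% 2/3 unhappy · (7,3)% 3/3 ok · (7,4)% 1/2 unhappy · (7,6)@ 1/1 ok · (7,7)@ 2/2 ok
Unsatisfied: (3,7), (4,2), (4,7), (5,1), (5,2), (5,3), (5,7), (6,1), (6,3), (6,4), (7,1), (7,2), (7,4) — 13 in total.

13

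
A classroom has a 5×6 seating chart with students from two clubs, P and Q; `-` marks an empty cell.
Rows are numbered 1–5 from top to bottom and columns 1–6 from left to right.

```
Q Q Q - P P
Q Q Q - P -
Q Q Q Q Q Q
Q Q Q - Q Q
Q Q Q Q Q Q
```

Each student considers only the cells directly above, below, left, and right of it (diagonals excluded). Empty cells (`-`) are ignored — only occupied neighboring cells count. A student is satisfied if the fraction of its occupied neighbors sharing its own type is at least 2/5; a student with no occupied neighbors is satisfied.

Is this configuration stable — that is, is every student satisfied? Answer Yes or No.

Row 1: (1,1)Q 2/2 ok · (1,2)Q 3/3 ok · (1,3)Q 2/2 ok · (1,5)P 2/2 ok · (1,6)P 1/1 ok
Row 2: (2,1)Q 3/3 ok · (2,2)Q 4/4 ok · (2,3)Q 3/3 ok · (2,5)P 1/2 ok
Row 3: (3,1)Q 3/3 ok · (3,2)Q 4/4 ok · (3,3)Q 4/4 ok · (3,4)Q 2/2 ok · (3,5)Q 3/4 ok · (3,6)Q 2/2 ok
Row 4: (4,1)Q 3/3 ok · (4,2)Q 4/4 ok · (4,3)Q 3/3 ok · (4,5)Q 3/3 ok · (4,6)Q 3/3 ok
Row 5: (5,1)Q 2/2 ok · (5,2)Q 3/3 ok · (5,3)Q 3/3 ok · (5,4)Q 2/2 ok · (5,5)Q 3/3 ok · (5,6)Q 2/2 ok
All meet the threshold, so the configuration is stable.

Yes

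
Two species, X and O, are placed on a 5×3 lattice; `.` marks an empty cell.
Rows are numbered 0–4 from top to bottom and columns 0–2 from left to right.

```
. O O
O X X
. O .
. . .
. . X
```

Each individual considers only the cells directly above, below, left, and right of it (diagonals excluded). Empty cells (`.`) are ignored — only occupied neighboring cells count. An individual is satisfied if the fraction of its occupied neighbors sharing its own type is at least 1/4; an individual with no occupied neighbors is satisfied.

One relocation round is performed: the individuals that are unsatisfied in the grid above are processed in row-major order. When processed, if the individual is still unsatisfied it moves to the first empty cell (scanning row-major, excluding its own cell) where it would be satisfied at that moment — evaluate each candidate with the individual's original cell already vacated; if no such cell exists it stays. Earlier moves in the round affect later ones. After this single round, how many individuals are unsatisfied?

0

Initially unsatisfied (in order): (1,0), (2,1).
  (1,0) → (0,0).
  (2,1) → (1,0).
Resulting grid:
O O O
O X X
. . .
. . .
. . X
All satisfied now.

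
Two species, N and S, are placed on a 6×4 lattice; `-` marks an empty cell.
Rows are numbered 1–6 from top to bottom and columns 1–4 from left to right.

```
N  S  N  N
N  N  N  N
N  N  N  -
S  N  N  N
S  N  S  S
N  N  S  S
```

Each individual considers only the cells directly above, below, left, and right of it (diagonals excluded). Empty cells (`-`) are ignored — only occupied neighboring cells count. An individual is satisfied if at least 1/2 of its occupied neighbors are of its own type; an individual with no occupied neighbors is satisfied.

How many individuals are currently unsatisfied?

(1,1)N 1/2 ✓
(1,2)S 0/3 ✗
(1,3)N 2/3 ✓
(1,4)N 2/2 ✓
(2,1)N 3/3 ✓
(2,2)N 3/4 ✓
(2,3)N 4/4 ✓
(2,4)N 2/2 ✓
(3,1)N 2/3 ✓
(3,2)N 4/4 ✓
(3,3)N 3/3 ✓
(4,1)S 1/3 ✗
(4,2)N 3/4 ✓
(4,3)N 3/4 ✓
(4,4)N 1/2 ✓
(5,1)S 1/3 ✗
(5,2)N 2/4 ✓
(5,3)S 2/4 ✓
(5,4)S 2/3 ✓
(6,1)N 1/2 ✓
(6,2)N 2/3 ✓
(6,3)S 2/3 ✓
(6,4)S 2/2 ✓
Unsatisfied: (1,2), (4,1), (5,1) — 3 in total.

3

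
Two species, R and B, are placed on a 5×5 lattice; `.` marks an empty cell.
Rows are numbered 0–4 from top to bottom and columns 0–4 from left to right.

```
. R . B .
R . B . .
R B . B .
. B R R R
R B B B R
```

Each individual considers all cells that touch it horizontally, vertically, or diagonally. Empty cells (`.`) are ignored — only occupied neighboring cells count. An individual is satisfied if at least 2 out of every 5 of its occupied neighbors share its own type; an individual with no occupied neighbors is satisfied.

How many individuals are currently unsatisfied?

Row 0: (0,1)R 1/2 ✓ · (0,3)B 1/1 ✓
Row 1: (1,0)R 2/3 ✓ · (1,2)B 3/4 ✓
Row 2: (2,0)R 1/3 ✗ · (2,1)B 2/5 ✓ · (2,3)B 1/4 ✗
Row 3: (3,1)B 3/6 ✓ · (3,2)R 1/7 ✗ · (3,3)R 3/6 ✓ · (3,4)R 2/4 ✓
Row 4: (4,0)R 0/2 ✗ · (4,1)B 2/4 ✓ · (4,2)B 3/5 ✓ · (4,3)B 1/5 ✗ · (4,4)R 2/3 ✓
Unsatisfied: (2,0), (2,3), (3,2), (4,0), (4,3) — 5 in total.

5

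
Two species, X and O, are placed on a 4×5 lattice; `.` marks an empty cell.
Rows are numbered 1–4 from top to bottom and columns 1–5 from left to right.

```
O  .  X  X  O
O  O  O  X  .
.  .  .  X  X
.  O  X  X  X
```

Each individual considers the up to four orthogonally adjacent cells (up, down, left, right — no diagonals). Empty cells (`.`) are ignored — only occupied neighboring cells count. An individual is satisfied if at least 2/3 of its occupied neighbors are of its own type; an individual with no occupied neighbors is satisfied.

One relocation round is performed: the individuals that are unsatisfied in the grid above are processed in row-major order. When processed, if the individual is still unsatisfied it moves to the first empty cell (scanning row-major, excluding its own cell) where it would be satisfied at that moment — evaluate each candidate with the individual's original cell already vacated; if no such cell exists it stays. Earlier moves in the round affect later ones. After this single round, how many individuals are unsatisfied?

0

Initially unsatisfied (in order): (1,3), (1,5), (2,3), (4,2), (4,3).
  (1,3) → (2,5).
  (1,5) → (1,2).
  (2,3) → (3,1).
  (4,2) → (3,2).
  (4,3): now satisfied by earlier moves; stays.
Resulting grid:
O O . X .
O O . X X
O O . X X
. . X X X
All satisfied now.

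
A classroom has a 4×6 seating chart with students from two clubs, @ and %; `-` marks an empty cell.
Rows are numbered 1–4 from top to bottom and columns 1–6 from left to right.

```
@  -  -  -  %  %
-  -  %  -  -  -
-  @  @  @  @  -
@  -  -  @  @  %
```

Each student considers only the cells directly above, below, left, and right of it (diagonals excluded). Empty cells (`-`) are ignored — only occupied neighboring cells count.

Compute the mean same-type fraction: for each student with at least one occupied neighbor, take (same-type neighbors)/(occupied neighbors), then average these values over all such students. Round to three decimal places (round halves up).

0.733

Row 1: (1,1)@ — no occupied neighbors · (1,5)% 1/1 · (1,6)% 1/1
Row 2: (2,3)% 0/1
Row 3: (3,2)@ 1/1 · (3,3)@ 2/3 · (3,4)@ 3/3 · (3,5)@ 2/2
Row 4: (4,1)@ — no occupied neighbors · (4,4)@ 2/2 · (4,5)@ 2/3 · (4,6)% 0/1
Sum over 10 students: 1/1 + 1/1 + 0/1 + 1/1 + 2/3 + 3/3 + 2/2 + 2/2 + 2/3 + 0/1 = 22/3; mean = 22/3 ÷ 10 = 11/15 = 0.733333… → 0.733.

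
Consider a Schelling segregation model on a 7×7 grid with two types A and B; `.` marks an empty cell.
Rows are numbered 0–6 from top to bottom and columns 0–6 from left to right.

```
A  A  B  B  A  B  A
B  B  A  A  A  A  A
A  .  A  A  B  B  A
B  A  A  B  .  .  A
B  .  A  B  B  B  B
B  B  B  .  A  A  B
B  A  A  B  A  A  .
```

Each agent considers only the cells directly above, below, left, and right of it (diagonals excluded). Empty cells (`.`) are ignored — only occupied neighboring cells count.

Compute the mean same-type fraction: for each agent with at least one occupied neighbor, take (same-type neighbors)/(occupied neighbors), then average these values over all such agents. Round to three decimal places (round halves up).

0.517

(0,0)A 1/2
(0,1)A 1/3
(0,2)B 1/3
(0,3)B 1/3
(0,4)A 1/3
(0,5)B 0/3
(0,6)A 1/2
(1,0)B 1/3
(1,1)B 1/3
(1,2)A 2/4
(1,3)A 3/4
(1,4)A 3/4
(1,5)A 2/4
(1,6)A 3/3
(2,0)A 0/2
(2,2)A 3/3
(2,3)A 2/4
(2,4)B 1/3
(2,5)B 1/3
(2,6)A 2/3
(3,0)B 1/3
(3,1)A 1/2
(3,2)A 3/4
(3,3)B 1/3
(3,6)A 1/2
(4,0)B 2/2
(4,2)A 1/3
(4,3)B 2/3
(4,4)B 2/3
(4,5)B 2/3
(4,6)B 2/3
(5,0)B 3/3
(5,1)B 2/3
(5,2)B 1/3
(5,4)A 2/3
(5,5)A 2/4
(5,6)B 1/2
(6,0)B 1/2
(6,1)A 1/3
(6,2)A 1/3
(6,3)B 0/2
(6,4)A 2/3
(6,5)A 2/2
Sum over 43 agents: 1/2 + 1/3 + 1/3 + 1/3 + 1/3 + 0/3 + 1/2 + 1/3 + 1/3 + 2/4 + 3/4 + 3/4 + 2/4 + 3/3 + 0/2 + 3/3 + 2/4 + 1/3 + 1/3 + 2/3 + 1/3 + 1/2 + 3/4 + 1/3 + 1/2 + 2/2 + 1/3 + 2/3 + 2/3 + 2/3 + 2/3 + 3/3 + 2/3 + 1/3 + 2/3 + 2/4 + 1/2 + 1/2 + 1/3 + 1/3 + 0/2 + 2/3 + 2/2 = 89/4; mean = 89/4 ÷ 43 = 89/172 = 0.517441… → 0.517.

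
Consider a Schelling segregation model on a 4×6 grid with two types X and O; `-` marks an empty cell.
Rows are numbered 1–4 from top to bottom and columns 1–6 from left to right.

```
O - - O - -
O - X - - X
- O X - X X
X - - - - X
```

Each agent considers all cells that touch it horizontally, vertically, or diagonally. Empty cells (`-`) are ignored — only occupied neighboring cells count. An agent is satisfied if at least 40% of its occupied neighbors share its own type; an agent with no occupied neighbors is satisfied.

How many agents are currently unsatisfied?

4

Row 1: (1,1)O 1/1 satisfied · (1,4)O 0/1 not
Row 2: (2,1)O 2/2 satisfied · (2,3)X 1/3 not · (2,6)X 2/2 satisfied
Row 3: (3,2)O 1/4 not · (3,3)X 1/2 satisfied · (3,5)X 3/3 satisfied · (3,6)X 3/3 satisfied
Row 4: (4,1)X 0/1 not · (4,6)X 2/2 satisfied
Unsatisfied: (1,4), (2,3), (3,2), (4,1) — 4 in total.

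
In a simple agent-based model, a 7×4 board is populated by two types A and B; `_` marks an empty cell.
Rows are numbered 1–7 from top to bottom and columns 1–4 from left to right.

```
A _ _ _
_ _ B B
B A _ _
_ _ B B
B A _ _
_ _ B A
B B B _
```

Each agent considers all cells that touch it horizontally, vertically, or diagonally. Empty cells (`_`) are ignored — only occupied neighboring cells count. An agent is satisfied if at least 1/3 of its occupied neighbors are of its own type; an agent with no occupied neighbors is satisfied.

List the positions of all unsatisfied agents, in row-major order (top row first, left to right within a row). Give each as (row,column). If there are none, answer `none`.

(3,1), (3,2), (5,1), (5,2), (6,4)

Row 1: (1,1)A 0/0 ok
Row 2: (2,3)B 1/2 ok · (2,4)B 1/1 ok
Row 3: (3,1)B 0/1 unhappy · (3,2)A 0/3 unhappy
Row 4: (4,3)B 1/3 ok · (4,4)B 1/1 ok
Row 5: (5,1)B 0/1 unhappy · (5,2)A 0/3 unhappy
Row 6: (6,3)B 2/4 ok · (6,4)A 0/2 unhappy
Row 7: (7,1)B 1/1 ok · (7,2)B 3/3 ok · (7,3)B 2/3 ok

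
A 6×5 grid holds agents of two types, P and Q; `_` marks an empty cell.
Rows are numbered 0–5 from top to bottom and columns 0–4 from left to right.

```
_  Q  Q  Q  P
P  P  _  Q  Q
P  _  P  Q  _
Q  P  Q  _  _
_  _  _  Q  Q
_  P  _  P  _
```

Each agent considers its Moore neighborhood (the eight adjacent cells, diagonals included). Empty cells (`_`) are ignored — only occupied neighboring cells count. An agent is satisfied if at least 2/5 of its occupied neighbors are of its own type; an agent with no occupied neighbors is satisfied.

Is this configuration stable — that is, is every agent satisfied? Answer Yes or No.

No

(0,1)Q 1/3 unhappy
(0,2)Q 3/4 ok
(0,3)Q 3/4 ok
(0,4)P 0/3 unhappy
(1,0)P 2/3 ok
(1,1)P 3/5 ok
(1,3)Q 4/6 ok
(1,4)Q 3/4 ok
(2,0)P 3/4 ok
(2,2)P 2/5 ok
(2,3)Q 3/4 ok
(3,0)Q 0/2 unhappy
(3,1)P 2/4 ok
(3,2)Q 2/4 ok
(4,3)Q 2/3 ok
(4,4)Q 1/2 ok
(5,1)P 0/0 ok
(5,3)P 0/2 unhappy
For instance (0,1) has only 1/3 same-type neighbors, below 2/5.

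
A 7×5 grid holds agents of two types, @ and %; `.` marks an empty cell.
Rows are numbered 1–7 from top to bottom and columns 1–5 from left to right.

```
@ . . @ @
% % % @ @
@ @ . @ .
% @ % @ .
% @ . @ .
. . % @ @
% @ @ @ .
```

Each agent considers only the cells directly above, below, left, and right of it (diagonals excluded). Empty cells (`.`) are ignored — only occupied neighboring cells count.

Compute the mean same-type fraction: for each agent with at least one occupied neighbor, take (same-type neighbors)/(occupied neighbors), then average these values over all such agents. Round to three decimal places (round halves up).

(1,1)@ 0/1
(1,4)@ 2/2
(1,5)@ 2/2
(2,1)% 1/3
(2,2)% 2/3
(2,3)% 1/2
(2,4)@ 3/4
(2,5)@ 2/2
(3,1)@ 1/3
(3,2)@ 2/3
(3,4)@ 2/2
(4,1)% 1/3
(4,2)@ 2/4
(4,3)% 0/2
(4,4)@ 2/3
(5,1)% 1/2
(5,2)@ 1/2
(5,4)@ 2/2
(6,3)% 0/2
(6,4)@ 3/4
(6,5)@ 1/1
(7,1)% 0/1
(7,2)@ 1/2
(7,3)@ 2/3
(7,4)@ 2/2
Sum over 25 agents: 0/1 + 2/2 + 2/2 + 1/3 + 2/3 + 1/2 + 3/4 + 2/2 + 1/3 + 2/3 + 2/2 + 1/3 + 2/4 + 0/2 + 2/3 + 1/2 + 1/2 + 2/2 + 0/2 + 3/4 + 1/1 + 0/1 + 1/2 + 2/3 + 2/2 = 44/3; mean = 44/3 ÷ 25 = 44/75 = 0.586666… → 0.587.

0.587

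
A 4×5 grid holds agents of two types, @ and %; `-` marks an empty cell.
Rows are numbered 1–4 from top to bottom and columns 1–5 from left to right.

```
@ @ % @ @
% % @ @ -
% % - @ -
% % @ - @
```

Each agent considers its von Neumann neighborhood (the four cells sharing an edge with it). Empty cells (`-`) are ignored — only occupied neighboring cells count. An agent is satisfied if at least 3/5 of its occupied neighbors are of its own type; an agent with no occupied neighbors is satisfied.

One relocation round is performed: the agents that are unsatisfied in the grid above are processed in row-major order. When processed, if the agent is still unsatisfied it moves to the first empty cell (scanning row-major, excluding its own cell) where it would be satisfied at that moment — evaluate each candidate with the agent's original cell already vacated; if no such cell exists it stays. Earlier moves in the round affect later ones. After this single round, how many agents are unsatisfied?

Initially unsatisfied (in order): (1,1), (1,2), (1,3), (2,2), (2,3), (4,3).
  (1,1) → (2,5).
  (1,2) → (3,3).
  (1,3) → (1,1).
  (2,2): now satisfied by earlier moves; stays.
  (2,3): now satisfied by earlier moves; stays.
  (4,3) → (1,3).
Resulting grid:
% - @ @ @
% % @ @ @
% % @ @ -
% % - - @
All satisfied now.

0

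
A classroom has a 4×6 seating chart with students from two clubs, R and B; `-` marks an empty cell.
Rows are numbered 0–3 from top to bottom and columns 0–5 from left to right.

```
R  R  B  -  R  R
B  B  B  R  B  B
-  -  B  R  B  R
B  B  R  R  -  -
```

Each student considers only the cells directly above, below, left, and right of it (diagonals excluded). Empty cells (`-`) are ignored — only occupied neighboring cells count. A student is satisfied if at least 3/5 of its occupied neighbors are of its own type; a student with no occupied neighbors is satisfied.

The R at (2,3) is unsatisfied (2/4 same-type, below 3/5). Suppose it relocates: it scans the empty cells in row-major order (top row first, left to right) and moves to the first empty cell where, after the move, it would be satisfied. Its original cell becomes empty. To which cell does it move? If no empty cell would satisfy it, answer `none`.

Vacating (2,3). Empty cells in order:
  (0,3): 2/3 same-type → satisfied — stop here.

(0,3)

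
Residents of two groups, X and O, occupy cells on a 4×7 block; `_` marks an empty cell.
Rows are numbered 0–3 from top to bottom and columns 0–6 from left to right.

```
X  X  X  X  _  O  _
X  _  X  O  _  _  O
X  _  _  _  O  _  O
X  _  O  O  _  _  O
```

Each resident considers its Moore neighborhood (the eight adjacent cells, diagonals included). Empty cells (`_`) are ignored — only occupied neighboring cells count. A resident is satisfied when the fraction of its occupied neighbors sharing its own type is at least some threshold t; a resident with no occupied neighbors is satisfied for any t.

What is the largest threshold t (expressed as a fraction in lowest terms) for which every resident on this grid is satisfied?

Row 0: (0,0)X 2/2 · (0,1)X 4/4 · (0,2)X 3/4 · (0,3)X 2/3 · (0,5)O 1/1
Row 1: (1,0)X 3/3 · (1,2)X 3/4 · (1,3)O 1/4 · (1,6)O 2/2
Row 2: (2,0)X 2/2 · (2,4)O 2/2 · (2,6)O 2/2
Row 3: (3,0)X 1/1 · (3,2)O 1/1 · (3,3)O 2/2 · (3,6)O 1/1
The smallest same-type fraction is 1/4 at (1,3), which reduces to 1/4. Any threshold above that leaves this resident unsatisfied.

1/4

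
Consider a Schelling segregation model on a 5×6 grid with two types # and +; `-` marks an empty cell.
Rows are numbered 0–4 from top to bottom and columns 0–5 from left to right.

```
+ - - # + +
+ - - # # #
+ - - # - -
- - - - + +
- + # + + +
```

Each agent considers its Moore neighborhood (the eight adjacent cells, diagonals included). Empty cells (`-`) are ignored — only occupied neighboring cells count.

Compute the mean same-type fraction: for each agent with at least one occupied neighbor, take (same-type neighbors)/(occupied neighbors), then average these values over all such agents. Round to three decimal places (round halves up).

0.652

Row 0: (0,0)+ 1/1 · (0,3)# 2/3 · (0,4)+ 1/5 · (0,5)+ 1/3
Row 1: (1,0)+ 2/2 · (1,3)# 3/4 · (1,4)# 4/6 · (1,5)# 1/3
Row 2: (2,0)+ 1/1 · (2,3)# 2/3
Row 3: (3,4)+ 4/5 · (3,5)+ 3/3
Row 4: (4,1)+ 0/1 · (4,2)# 0/2 · (4,3)+ 2/3 · (4,4)+ 4/4 · (4,5)+ 3/3
Sum over 17 agents: 1/1 + 2/3 + 1/5 + 1/3 + 2/2 + 3/4 + 4/6 + 1/3 + 1/1 + 2/3 + 4/5 + 3/3 + 0/1 + 0/2 + 2/3 + 4/4 + 3/3 = 133/12; mean = 133/12 ÷ 17 = 133/204 = 0.651960… → 0.652.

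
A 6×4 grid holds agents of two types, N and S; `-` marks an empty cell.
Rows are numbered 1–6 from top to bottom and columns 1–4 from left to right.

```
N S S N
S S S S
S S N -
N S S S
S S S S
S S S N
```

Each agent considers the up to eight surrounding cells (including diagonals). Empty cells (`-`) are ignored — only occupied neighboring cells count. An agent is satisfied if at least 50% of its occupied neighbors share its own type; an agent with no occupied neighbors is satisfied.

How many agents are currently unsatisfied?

(1,1)N 0/3 ✗
(1,2)S 4/5 ✓
(1,3)S 4/5 ✓
(1,4)N 0/3 ✗
(2,1)S 4/5 ✓
(2,2)S 6/8 ✓
(2,3)S 5/7 ✓
(2,4)S 2/4 ✓
(3,1)S 4/5 ✓
(3,2)S 6/8 ✓
(3,3)N 0/7 ✗
(4,1)N 0/5 ✗
(4,2)S 6/8 ✓
(4,3)S 6/7 ✓
(4,4)S 3/4 ✓
(5,1)S 4/5 ✓
(5,2)S 7/8 ✓
(5,3)S 7/8 ✓
(5,4)S 4/5 ✓
(6,1)S 3/3 ✓
(6,2)S 5/5 ✓
(6,3)S 4/5 ✓
(6,4)N 0/3 ✗
Unsatisfied: (1,1), (1,4), (3,3), (4,1), (6,4) — 5 in total.

5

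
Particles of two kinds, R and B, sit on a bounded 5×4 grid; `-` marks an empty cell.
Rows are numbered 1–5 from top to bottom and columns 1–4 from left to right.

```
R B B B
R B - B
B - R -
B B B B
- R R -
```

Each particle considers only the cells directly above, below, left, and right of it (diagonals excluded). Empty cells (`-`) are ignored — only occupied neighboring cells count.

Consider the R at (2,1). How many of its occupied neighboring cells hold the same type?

1

Occupied neighbors of (2,1): (1,1)=R, (3,1)=B, (2,2)=B.
Same type (R): 1 of 3.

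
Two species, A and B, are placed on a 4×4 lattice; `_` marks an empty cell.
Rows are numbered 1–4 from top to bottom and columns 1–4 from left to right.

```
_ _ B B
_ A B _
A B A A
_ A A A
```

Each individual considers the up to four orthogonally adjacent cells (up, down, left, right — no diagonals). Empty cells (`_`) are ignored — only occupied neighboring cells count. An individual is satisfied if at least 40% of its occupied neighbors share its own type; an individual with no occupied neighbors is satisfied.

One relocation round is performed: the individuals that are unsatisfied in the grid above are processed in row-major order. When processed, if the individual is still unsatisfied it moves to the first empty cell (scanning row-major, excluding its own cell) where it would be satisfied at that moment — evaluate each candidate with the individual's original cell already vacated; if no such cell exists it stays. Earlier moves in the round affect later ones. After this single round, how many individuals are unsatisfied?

Initially unsatisfied (in order): (2,2), (2,3), (3,1), (3,2).
  (2,2) → (1,1).
  (2,3): now satisfied by earlier moves; stays.
  (3,1) → (1,2).
  (3,2) → (2,2).
Resulting grid:
A A B B
_ B B _
_ _ A A
_ A A A
Unsatisfied now: (1,2).

1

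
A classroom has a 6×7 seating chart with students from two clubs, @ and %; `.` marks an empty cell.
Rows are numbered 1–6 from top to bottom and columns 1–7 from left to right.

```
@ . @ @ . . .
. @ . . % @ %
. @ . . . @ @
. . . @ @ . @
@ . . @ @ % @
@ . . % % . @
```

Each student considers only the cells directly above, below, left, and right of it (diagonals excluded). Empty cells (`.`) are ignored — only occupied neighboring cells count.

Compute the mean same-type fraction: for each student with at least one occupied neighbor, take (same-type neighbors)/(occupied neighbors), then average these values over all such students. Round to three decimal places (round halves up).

0.706

Row 1: (1,1)@ — no occupied neighbors · (1,3)@ 1/1 · (1,4)@ 1/1
Row 2: (2,2)@ 1/1 · (2,5)% 0/1 · (2,6)@ 1/3 · (2,7)% 0/2
Row 3: (3,2)@ 1/1 · (3,6)@ 2/2 · (3,7)@ 2/3
Row 4: (4,4)@ 2/2 · (4,5)@ 2/2 · (4,7)@ 2/2
Row 5: (5,1)@ 1/1 · (5,4)@ 2/3 · (5,5)@ 2/4 · (5,6)% 0/2 · (5,7)@ 2/3
Row 6: (6,1)@ 1/1 · (6,4)% 1/2 · (6,5)% 1/2 · (6,7)@ 1/1
Sum over 21 students: 1/1 + 1/1 + 1/1 + 0/1 + 1/3 + 0/2 + 1/1 + 2/2 + 2/3 + 2/2 + 2/2 + 2/2 + 1/1 + 2/3 + 2/4 + 0/2 + 2/3 + 1/1 + 1/2 + 1/2 + 1/1 = 89/6; mean = 89/6 ÷ 21 = 89/126 = 0.706349… → 0.706.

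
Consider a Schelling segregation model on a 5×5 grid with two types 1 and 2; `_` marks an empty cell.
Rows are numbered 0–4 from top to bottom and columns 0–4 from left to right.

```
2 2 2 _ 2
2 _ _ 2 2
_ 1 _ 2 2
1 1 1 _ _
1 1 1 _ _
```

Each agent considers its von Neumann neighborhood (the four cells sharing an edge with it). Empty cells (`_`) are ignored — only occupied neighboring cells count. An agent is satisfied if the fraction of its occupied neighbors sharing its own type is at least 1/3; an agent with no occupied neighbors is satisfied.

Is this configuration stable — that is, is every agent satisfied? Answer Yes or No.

(0,0)2 2/2 ✓
(0,1)2 2/2 ✓
(0,2)2 1/1 ✓
(0,4)2 1/1 ✓
(1,0)2 1/1 ✓
(1,3)2 2/2 ✓
(1,4)2 3/3 ✓
(2,1)1 1/1 ✓
(2,3)2 2/2 ✓
(2,4)2 2/2 ✓
(3,0)1 2/2 ✓
(3,1)1 4/4 ✓
(3,2)1 2/2 ✓
(4,0)1 2/2 ✓
(4,1)1 3/3 ✓
(4,2)1 2/2 ✓
All meet the threshold, so the configuration is stable.

Yes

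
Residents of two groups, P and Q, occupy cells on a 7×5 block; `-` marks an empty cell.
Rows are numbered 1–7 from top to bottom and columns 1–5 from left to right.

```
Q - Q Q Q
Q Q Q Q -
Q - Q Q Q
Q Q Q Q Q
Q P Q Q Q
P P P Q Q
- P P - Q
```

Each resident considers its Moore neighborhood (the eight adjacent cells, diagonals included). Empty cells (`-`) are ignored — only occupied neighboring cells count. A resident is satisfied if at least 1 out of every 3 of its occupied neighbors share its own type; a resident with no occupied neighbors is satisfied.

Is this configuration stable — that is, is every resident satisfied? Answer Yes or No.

Yes

(1,1)Q 2/2 ok
(1,3)Q 4/4 ok
(1,4)Q 4/4 ok
(1,5)Q 2/2 ok
(2,1)Q 3/3 ok
(2,2)Q 6/6 ok
(2,3)Q 6/6 ok
(2,4)Q 7/7 ok
(3,1)Q 4/4 ok
(3,3)Q 7/7 ok
(3,4)Q 7/7 ok
(3,5)Q 4/4 ok
(4,1)Q 3/4 ok
(4,2)Q 6/7 ok
(4,3)Q 6/7 ok
(4,4)Q 8/8 ok
(4,5)Q 5/5 ok
(5,1)Q 2/5 ok
(5,2)P 3/8 ok
(5,3)Q 5/8 ok
(5,4)Q 7/8 ok
(5,5)Q 5/5 ok
(6,1)P 3/4 ok
(6,2)P 5/7 ok
(6,3)P 4/7 ok
(6,4)Q 5/7 ok
(6,5)Q 4/4 ok
(7,2)P 4/4 ok
(7,3)P 3/4 ok
(7,5)Q 2/2 ok
All meet the threshold, so the configuration is stable.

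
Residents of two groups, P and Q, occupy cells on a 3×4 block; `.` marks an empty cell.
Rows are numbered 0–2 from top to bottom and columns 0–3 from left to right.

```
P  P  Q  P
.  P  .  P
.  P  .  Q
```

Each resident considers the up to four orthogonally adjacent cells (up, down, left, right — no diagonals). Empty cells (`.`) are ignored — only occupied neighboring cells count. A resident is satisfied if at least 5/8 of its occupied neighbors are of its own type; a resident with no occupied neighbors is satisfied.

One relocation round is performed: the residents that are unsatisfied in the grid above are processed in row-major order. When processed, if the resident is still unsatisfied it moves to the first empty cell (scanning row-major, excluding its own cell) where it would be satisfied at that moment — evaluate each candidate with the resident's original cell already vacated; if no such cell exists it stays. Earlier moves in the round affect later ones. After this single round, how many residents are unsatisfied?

Initially unsatisfied (in order): (0,2), (0,3), (1,3), (2,3).
  (0,2): no empty cell satisfies it; stays.
  (0,3) → (1,0).
  (1,3) → (2,0).
  (2,3): now satisfied by earlier moves; stays.
Resulting grid:
P P Q .
P P . .
P P . Q
Unsatisfied now: (0,2).

1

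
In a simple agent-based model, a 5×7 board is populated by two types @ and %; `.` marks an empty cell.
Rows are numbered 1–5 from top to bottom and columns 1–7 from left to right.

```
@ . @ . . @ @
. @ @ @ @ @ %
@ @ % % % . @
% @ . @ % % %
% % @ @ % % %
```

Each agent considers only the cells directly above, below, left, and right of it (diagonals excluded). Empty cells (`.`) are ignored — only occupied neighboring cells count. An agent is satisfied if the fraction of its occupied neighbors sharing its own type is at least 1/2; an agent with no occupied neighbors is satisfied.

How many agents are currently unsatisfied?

7

(1,1)@ 0/0 ✓
(1,3)@ 1/1 ✓
(1,6)@ 2/2 ✓
(1,7)@ 1/2 ✓
(2,2)@ 2/2 ✓
(2,3)@ 3/4 ✓
(2,4)@ 2/3 ✓
(2,5)@ 2/3 ✓
(2,6)@ 2/3 ✓
(2,7)% 0/3 ✗
(3,1)@ 1/2 ✓
(3,2)@ 3/4 ✓
(3,3)% 1/3 ✗
(3,4)% 2/4 ✓
(3,5)% 2/3 ✓
(3,7)@ 0/2 ✗
(4,1)% 1/3 ✗
(4,2)@ 1/3 ✗
(4,4)@ 1/3 ✗
(4,5)% 3/4 ✓
(4,6)% 3/3 ✓
(4,7)% 2/3 ✓
(5,1)% 2/2 ✓
(5,2)% 1/3 ✗
(5,3)@ 1/2 ✓
(5,4)@ 2/3 ✓
(5,5)% 2/3 ✓
(5,6)% 3/3 ✓
(5,7)% 2/2 ✓
Unsatisfied: (2,7), (3,3), (3,7), (4,1), (4,2), (4,4), (5,2) — 7 in total.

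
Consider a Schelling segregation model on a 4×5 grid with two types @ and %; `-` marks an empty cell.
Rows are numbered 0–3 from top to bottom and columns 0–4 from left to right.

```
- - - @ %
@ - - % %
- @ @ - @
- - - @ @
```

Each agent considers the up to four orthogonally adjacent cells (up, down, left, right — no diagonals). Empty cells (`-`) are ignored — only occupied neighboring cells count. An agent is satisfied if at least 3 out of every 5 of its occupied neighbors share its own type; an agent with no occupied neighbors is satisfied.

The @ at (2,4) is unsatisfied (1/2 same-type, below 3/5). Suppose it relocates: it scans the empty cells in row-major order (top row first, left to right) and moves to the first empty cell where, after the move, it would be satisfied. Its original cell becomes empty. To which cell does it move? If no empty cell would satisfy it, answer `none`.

(0,0)

Vacating (2,4). Empty cells in order:
  (0,0): 1/1 same-type → satisfied — stop here.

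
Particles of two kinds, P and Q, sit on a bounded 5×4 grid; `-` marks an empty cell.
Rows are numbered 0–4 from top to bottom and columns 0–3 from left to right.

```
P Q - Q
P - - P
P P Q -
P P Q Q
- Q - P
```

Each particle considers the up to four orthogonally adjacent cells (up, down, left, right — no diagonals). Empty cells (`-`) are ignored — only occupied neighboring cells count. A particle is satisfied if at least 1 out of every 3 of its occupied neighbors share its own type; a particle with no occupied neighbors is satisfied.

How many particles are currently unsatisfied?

(0,0)P 1/2 ok
(0,1)Q 0/1 unhappy
(0,3)Q 0/1 unhappy
(1,0)P 2/2 ok
(1,3)P 0/1 unhappy
(2,0)P 3/3 ok
(2,1)P 2/3 ok
(2,2)Q 1/2 ok
(3,0)P 2/2 ok
(3,1)P 2/4 ok
(3,2)Q 2/3 ok
(3,3)Q 1/2 ok
(4,1)Q 0/1 unhappy
(4,3)P 0/1 unhappy
Unsatisfied: (0,1), (0,3), (1,3), (4,1), (4,3) — 5 in total.

5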